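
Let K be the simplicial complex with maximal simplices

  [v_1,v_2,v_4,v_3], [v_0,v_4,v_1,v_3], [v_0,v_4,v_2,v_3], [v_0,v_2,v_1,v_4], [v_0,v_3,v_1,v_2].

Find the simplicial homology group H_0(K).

H_0 ≅ Z.

Order the vertices as v_0 < v_1 < v_2 < v_3 < v_4. Listing each simplex with vertices in this order, K has dimension 3 with simplices:

  0-simplices (5): [v_0], [v_1], [v_2], [v_3], [v_4]
  1-simplices (10): [v_0,v_1], [v_0,v_2], [v_0,v_3], [v_0,v_4], [v_1,v_2], [v_1,v_3], [v_1,v_4], [v_2,v_3], [v_2,v_4], [v_3,v_4]
  2-simplices (10): [v_0,v_1,v_2], [v_0,v_1,v_3], [v_0,v_1,v_4], [v_0,v_2,v_3], [v_0,v_2,v_4], [v_0,v_3,v_4], [v_1,v_2,v_3], [v_1,v_2,v_4], [v_1,v_3,v_4], [v_2,v_3,v_4]
  3-simplices (5): [v_0,v_1,v_2,v_3], [v_0,v_1,v_2,v_4], [v_0,v_1,v_3,v_4], [v_0,v_2,v_3,v_4], [v_1,v_2,v_3,v_4]

Hence C_0 ≅ Z^5, C_1 ≅ Z^10, C_2 ≅ Z^10, C_3 ≅ Z^5.

Boundary ∂_1: C_1 → C_0 is given by ∂[p,q] = [q] − [p]. For instance
  ∂[v_0,v_2] = [v_2] − [v_0].
The 5×10 boundary matrix has rank 4 and Smith normal form diag(1,1,1,1).

Boundary ∂_2: C_2 → C_1 acts by ∂[p,q,r] = [q,r] − [p,r] + [p,q]. For instance
  ∂[v_1,v_3,v_4] = [v_3,v_4] − [v_1,v_4] + [v_1,v_3],
  ∂[v_1,v_2,v_3] = [v_2,v_3] − [v_1,v_3] + [v_1,v_2].
The resulting 10×10 matrix has rank 6, and its Smith normal form has invariant factors (1,1,1,1,1,1).

The boundary map ∂_3: C_3 → C_2 sends each 3-simplex σ to the alternating sum Σ_i (−1)^i (σ with its i-th vertex removed). For instance
  ∂[v_0,v_1,v_2,v_3] = [v_1,v_2,v_3] − [v_0,v_2,v_3] + [v_0,v_1,v_3] − [v_0,v_1,v_2],
  ∂[v_0,v_1,v_3,v_4] = [v_1,v_3,v_4] − [v_0,v_3,v_4] + [v_0,v_1,v_4] − [v_0,v_1,v_3].
The 10×5 boundary matrix has rank 4 and Smith normal form diag(1,1,1,1).

From H_k ≅ ker(∂_k) / im(∂_{k+1}) we obtain:

  H_0: rank C_0 − rank ∂_1 = 5 − 4 = 1, and the invariant factors of ∂_1 are all 1, so H_0 = Z.

(K is a triangulation of the 3-sphere S^3.)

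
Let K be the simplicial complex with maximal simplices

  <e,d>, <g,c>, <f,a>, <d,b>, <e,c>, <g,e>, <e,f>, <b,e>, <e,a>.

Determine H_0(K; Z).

H_0 ≅ Z.

Fix the vertex order a < b < c < d < e < f < g and write every simplex with vertices in increasing order. Then dim K = 1 and the simplices of K are:

  0-simplices (7): a, b, c, d, e, f, g
  1-simplices (9): ae, af, bd, be, ce, cg, de, ef, eg

so the chain groups are C_0 ≅ Z^7, C_1 ≅ Z^9.

Boundary ∂_1: C_1 → C_0 is given by ∂[p,q] = [q] − [p]. For instance
  ∂cg = g − c.
The 7×9 boundary matrix has rank 6 and Smith normal form diag(1,1,1,1,1,1).

Computing H_k = (kernel of ∂_k) / (image of ∂_{k+1}):

  H_0: rank C_0 − rank ∂_1 = 7 − 6 = 1, and the invariant factors of ∂_1 are all 1, so H_0 ≅ Z.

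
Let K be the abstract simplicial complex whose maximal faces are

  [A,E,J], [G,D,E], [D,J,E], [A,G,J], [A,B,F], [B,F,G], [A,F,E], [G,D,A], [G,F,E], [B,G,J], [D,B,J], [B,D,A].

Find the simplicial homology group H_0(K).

H_0 = Z.

Take the total order A < B < D < E < F < G < J on the vertex set. Then K (dimension 2) consists of the simplices:

  0-simplices (7): A, B, D, E, F, G, J
  1-simplices (18): AB, AD, AE, AF, AG, AJ, BD, BF, BG, BJ, DE, DG, DJ, EF, EG, EJ, FG, GJ
  2-simplices (12): ABD, ABF, ADG, AEF, AEJ, AGJ, BDJ, BFG, BGJ, DEG, DEJ, EFG

so the chain groups are C_0 ≅ Z^7, C_1 ≅ Z^18, C_2 ≅ Z^12.

∂_1: C_1 → C_0 sends each edge [p,q] (with p < q) to q − p.
The 7×18 boundary matrix has rank 6 and Smith normal form diag(1,1,1,1,1,1).

Boundary ∂_2: C_2 → C_1 sends each 2-simplex [p,q,r] to [q,r] − [p,r] + [p,q]. For instance
  ∂AEF = EF − AF + AE,
  ∂ABD = BD − AD + AB.
The resulting 18×12 matrix has rank 12, and its Smith normal form has invariant factors (1,1,1,1,1,1,1,1,1,1,1,2).

Now H_k = ker ∂_k / im ∂_{k+1}, so:

  H_0: rank C_0 − rank ∂_1 = 7 − 6 = 1, and the invariant factors of ∂_1 are all 1, so H_0 ≅ Z.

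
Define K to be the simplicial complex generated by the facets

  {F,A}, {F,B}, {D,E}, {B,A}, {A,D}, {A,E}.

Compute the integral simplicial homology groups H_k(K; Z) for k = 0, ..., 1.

H_0 ≅ Z,  H_1 ≅ Z^2.

Order the vertices as A < B < D < E < F. Listing each simplex with vertices in this order, K has dimension 1 with simplices:

  0-simplices (5): A, B, D, E, F
  1-simplices (6): AB, AD, AE, AF, BF, DE

giving chain groups C_0 ≅ Z^5, C_1 ≅ Z^6.

The boundary map ∂_1: C_1 → C_0 maps an edge to its endpoints' difference, ∂[p,q] = q − p. For instance
  ∂AB = B − A.
The 5×6 boundary matrix has rank 4 and Smith normal form diag(1,1,1,1).

Computing H_k = (kernel of ∂_k) / (image of ∂_{k+1}):

  H_0: rank C_0 − rank ∂_1 = 5 − 4 = 1, and the invariant factors of ∂_1 are all 1, so H_0 ≅ Z.
  H_1: rank ker ∂_1 − rank ∂_2 = (6 − 4) − 0 = 2, and there is no ∂_2, so H_1 ≅ Z^2.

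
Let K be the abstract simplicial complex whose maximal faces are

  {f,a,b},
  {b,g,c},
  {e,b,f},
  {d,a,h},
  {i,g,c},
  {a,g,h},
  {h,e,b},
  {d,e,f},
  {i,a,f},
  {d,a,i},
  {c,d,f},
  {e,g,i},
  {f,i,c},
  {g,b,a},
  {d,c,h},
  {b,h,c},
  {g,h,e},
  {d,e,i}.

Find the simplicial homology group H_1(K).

Take the total order a < b < c < d < e < f < g < h < i on the vertex set. Then K (dimension 2) consists of the simplices:

  0-simplices (9): a, b, c, d, e, f, g, h, i
  1-simplices (27): ab, ad, af, ag, ah, ai, bc, be, bf, bg, bh, cd, cf, cg, ch, ci, de, df, dh, di, ef, eg, eh, ei, fi, gh, gi
  2-simplices (18): abf, abg, adh, adi, afi, agh, bcg, bch, bef, beh, cdf, cdh, cfi, cgi, def, dei, egh, egi

Hence C_0 ≅ Z^9, C_1 ≅ Z^27, C_2 ≅ Z^18.

∂_1: C_1 → C_0 sends each edge [p,q] (with p < q) to q − p.
The resulting 9×27 matrix has rank 8, and its Smith normal form has invariant factors (1,1,1,1,1,1,1,1).

The boundary map ∂_2: C_2 → C_1 acts by ∂[p,q,r] = [q,r] − [p,r] + [p,q]. For instance
  ∂beh = eh − bh + be,
  ∂egi = gi − ei + eg.
As a 27×18 matrix over Z this has rank 18, with invariant factors (1,1,1,1,1,1,1,1,1,1,1,1,1,1,1,1,1,2).

Now H_k = ker ∂_k / im ∂_{k+1}, so:

  H_1: rank ker ∂_1 − rank ∂_2 = (27 − 8) − 18 = 1, and ∂_2 has invariant factor 2 > 1, so H_1 = Z ⊕ Z/2Z.

H_1 = Z ⊕ Z/2Z.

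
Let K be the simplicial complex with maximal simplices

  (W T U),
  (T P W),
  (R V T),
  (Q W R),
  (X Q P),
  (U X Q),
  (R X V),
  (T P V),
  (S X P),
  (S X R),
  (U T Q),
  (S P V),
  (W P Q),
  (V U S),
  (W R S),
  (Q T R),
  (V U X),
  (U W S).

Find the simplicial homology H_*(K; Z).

H_0 = Z,  H_1 = Z ⊕ Z/2,  H_2 = 0.

Order the vertices as P < Q < R < S < T < U < V < W < X. Listing each simplex with vertices in this order, K has dimension 2 with simplices:

  0-simplices (9): P, Q, R, S, T, U, V, W, X
  1-simplices (27): PQ, PS, PT, PV, PW, PX, QR, QT, QU, QW, QX, RS, RT, RV, RW, RX, SU, SV, SW, SX, TU, TV, TW, UV, UW, UX, VX
  2-simplices (18): PQW, PQX, PSV, PSX, PTV, PTW, QRT, QRW, QTU, QUX, RSW, RSX, RTV, RVX, SUV, SUW, TUW, UVX

Hence C_0 ≅ Z^9, C_1 ≅ Z^27, C_2 ≅ Z^18.

Boundary ∂_1: C_1 → C_0 sends each edge [p,q] (with p < q) to q − p.
The 9×27 boundary matrix has rank 8 and Smith normal form diag(1,1,1,1,1,1,1,1).

The boundary map ∂_2: C_2 → C_1 maps a triangle to the signed sum of its edges. For instance
  ∂SUW = UW − SW + SU,
  ∂PSV = SV − PV + PS.
As a 27×18 matrix over Z this has rank 18, with invariant factors (1,1,1,1,1,1,1,1,1,1,1,1,1,1,1,1,1,2).

From H_k ≅ ker(∂_k) / im(∂_{k+1}) we obtain:

  H_0: rank C_0 − rank ∂_1 = 9 − 8 = 1, and the invariant factors of ∂_1 are all 1, so H_0 = Z.
  H_1: rank ker ∂_1 − rank ∂_2 = (27 − 8) − 18 = 1, and ∂_2 has invariant factor 2 > 1, so H_1 = Z ⊕ Z/2.
  H_2: rank ker ∂_2 − rank ∂_3 = (18 − 18) − 0 = 0, and there is no ∂_3, so H_2 = 0.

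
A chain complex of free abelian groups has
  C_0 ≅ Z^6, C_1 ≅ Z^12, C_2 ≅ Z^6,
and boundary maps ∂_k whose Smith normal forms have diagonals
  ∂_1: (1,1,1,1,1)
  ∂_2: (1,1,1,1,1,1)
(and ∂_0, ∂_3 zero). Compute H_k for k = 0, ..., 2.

H_0 = Z,  H_1 = Z,  H_2 = 0.

H_0: b_0 = 6 − 0 − 5 = 1; torsion from ∂_1 factors > 1: none. So H_0 = Z.
H_1: b_1 = 12 − 5 − 6 = 1; torsion from ∂_2 factors > 1: none. So H_1 = Z.
H_2: b_2 = 6 − 6 − 0 = 0; torsion from ∂_3 factors > 1: none. So H_2 = 0.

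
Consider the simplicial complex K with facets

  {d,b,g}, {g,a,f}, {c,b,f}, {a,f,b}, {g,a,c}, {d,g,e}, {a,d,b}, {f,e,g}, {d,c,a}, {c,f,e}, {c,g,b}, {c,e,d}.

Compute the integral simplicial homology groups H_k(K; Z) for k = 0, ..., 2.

Take the total order a < b < c < d < e < f < g on the vertex set. Then K (dimension 2) consists of the simplices:

  0-simplices (7): a, b, c, d, e, f, g
  1-simplices (18): ab, ac, ad, af, ag, bc, bd, bf, bg, cd, ce, cf, cg, de, dg, ef, eg, fg
  2-simplices (12): abd, abf, acd, acg, afg, bcf, bcg, bdg, cde, cef, deg, efg

giving chain groups C_0 ≅ Z^7, C_1 ≅ Z^18, C_2 ≅ Z^12.

∂_1: C_1 → C_0 sends each edge [p,q] (with p < q) to q − p. For instance
  ∂bc = c − b.
The 7×18 boundary matrix has rank 6 and Smith normal form diag(1,1,1,1,1,1).

∂_2: C_2 → C_1 acts by ∂[p,q,r] = [q,r] − [p,r] + [p,q]. For instance
  ∂efg = fg − eg + ef,
  ∂bcg = cg − bg + bc.
This gives a 18×12 integer matrix of rank 12; reducing to Smith normal form yields diagonal entries (1,1,1,1,1,1,1,1,1,1,1,2).

Computing H_k = (kernel of ∂_k) / (image of ∂_{k+1}):

  H_0: rank C_0 − rank ∂_1 = 7 − 6 = 1, and the invariant factors of ∂_1 are all 1, so H_0 = Z.
  H_1: rank ker ∂_1 − rank ∂_2 = (18 − 6) − 12 = 0, and ∂_2 has invariant factor 2 > 1, so H_1 = Z/2.
  H_2: rank ker ∂_2 − rank ∂_3 = (12 − 12) − 0 = 0, and there is no ∂_3, so H_2 = 0.

As a check, the Euler characteristic is 7 − 18 + 12 = 1, which agrees with 1 − 0 + 0 = 1.

H_0 ≅ Z,  H_1 ≅ Z/2,  H_2 = 0.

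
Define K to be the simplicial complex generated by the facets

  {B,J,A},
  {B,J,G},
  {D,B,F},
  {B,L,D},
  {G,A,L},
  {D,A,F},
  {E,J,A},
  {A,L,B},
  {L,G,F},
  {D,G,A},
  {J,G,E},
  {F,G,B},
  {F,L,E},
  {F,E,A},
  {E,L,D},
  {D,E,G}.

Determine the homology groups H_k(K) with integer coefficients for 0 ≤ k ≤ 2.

K has 8 vertices, 24 edges, 16 triangles.
rank ∂_0 = 0, rank ∂_1 = 7 ⇒ b_0 = 8 − 0 − 7 = 1; all invariant factors of ∂_1 are 1 so no torsion. So H_0 ≅ Z.
rank ∂_1 = 7, rank ∂_2 = 15 ⇒ b_1 = 24 − 7 − 15 = 2; all invariant factors of ∂_2 are 1 so no torsion. So H_1 ≅ Z^2.
rank ∂_2 = 15, rank ∂_3 = 0 ⇒ b_2 = 16 − 15 − 0 = 1. So H_2 ≅ Z.

H_0 = Z,  H_1 = Z^2,  H_2 = Z.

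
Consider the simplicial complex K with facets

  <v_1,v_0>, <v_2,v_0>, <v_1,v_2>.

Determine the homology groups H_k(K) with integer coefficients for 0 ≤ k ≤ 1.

We work with the vertex ordering v_0 < v_1 < v_2. The simplices of K, each written with vertices in increasing order, are:

  0-simplices (3): [v_0], [v_1], [v_2]
  1-simplices (3): [v_0,v_1], [v_0,v_2], [v_1,v_2]

so the chain groups are C_0 ≅ Z^3, C_1 ≅ Z^3.

∂_1: C_1 → C_0 sends each edge [p,q] (with p < q) to q − p. For instance
  ∂[v_1,v_2] = [v_2] − [v_1].
The resulting 3×3 matrix has rank 2, and its Smith normal form has invariant factors (1,1).

From H_k ≅ ker(∂_k) / im(∂_{k+1}) we obtain:

  H_0: rank C_0 − rank ∂_1 = 3 − 2 = 1, and the invariant factors of ∂_1 are all 1, so H_0 = Z.
  H_1: rank ker ∂_1 − rank ∂_2 = (3 − 2) − 0 = 1, and there is no ∂_2, so H_1 = Z.

H_0 ≅ Z,  H_1 ≅ Z.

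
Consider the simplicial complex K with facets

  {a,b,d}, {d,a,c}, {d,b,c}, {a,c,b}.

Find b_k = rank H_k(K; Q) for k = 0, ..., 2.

b_0 = 1, b_1 = 0, b_2 = 1.

Order the vertices as a < b < c < d. Listing each simplex with vertices in this order, K has dimension 2 with simplices:

  0-simplices (4): a, b, c, d
  1-simplices (6): ab, ac, ad, bc, bd, cd
  2-simplices (4): abc, abd, acd, bcd

giving chain groups C_0 ≅ Z^4, C_1 ≅ Z^6, C_2 ≅ Z^4.

Boundary ∂_1: C_1 → C_0 is given by ∂[p,q] = [q] − [p].
The resulting 4×6 matrix has rank 3, and its Smith normal form has invariant factors (1,1,1).

The boundary map ∂_2: C_2 → C_1 maps a triangle to the signed sum of its edges. For instance
  ∂abd = bd − ad + ab,
  ∂abc = bc − ac + ab.
This gives a 6×4 integer matrix of rank 3; reducing to Smith normal form yields diagonal entries (1,1,1).

From H_k ≅ ker(∂_k) / im(∂_{k+1}) we obtain:

  H_0: rank C_0 − rank ∂_1 = 4 − 3 = 1, and the invariant factors of ∂_1 are all 1, so H_0 = Z.
  H_1: rank ker ∂_1 − rank ∂_2 = (6 − 3) − 3 = 0, and the invariant factors of ∂_2 are all 1, so H_1 = 0.
  H_2: rank ker ∂_2 − rank ∂_3 = (4 − 3) − 0 = 1, and there is no ∂_3, so H_2 = Z.

(K is a triangulation of the 2-sphere S^2.)

Hence the Betti numbers are b_0 = 1, b_1 = 0, b_2 = 1.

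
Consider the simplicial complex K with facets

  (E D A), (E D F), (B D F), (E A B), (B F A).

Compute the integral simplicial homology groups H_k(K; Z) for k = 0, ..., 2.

Order the vertices as A < B < D < E < F. Listing each simplex with vertices in this order, K has dimension 2 with simplices:

  0-simplices (5): A, B, D, E, F
  1-simplices (10): AB, AD, AE, AF, BD, BE, BF, DE, DF, EF
  2-simplices (5): ABE, ABF, ADE, BDF, DEF

Hence C_0 ≅ Z^5, C_1 ≅ Z^10, C_2 ≅ Z^5.

∂_1: C_1 → C_0 is given by ∂[p,q] = [q] − [p].
As a 5×10 matrix over Z this has rank 4, with invariant factors (1,1,1,1).

Boundary ∂_2: C_2 → C_1 acts by ∂[p,q,r] = [q,r] − [p,r] + [p,q]. For instance
  ∂DEF = EF − DF + DE,
  ∂ABE = BE − AE + AB.
As a 10×5 matrix over Z this has rank 5, with invariant factors (1,1,1,1,1).

Reading off H_k = ker ∂_k / im ∂_{k+1}:

  H_0: rank C_0 − rank ∂_1 = 5 − 4 = 1, and the invariant factors of ∂_1 are all 1, so H_0 ≅ Z.
  H_1: rank ker ∂_1 − rank ∂_2 = (10 − 4) − 5 = 1, and the invariant factors of ∂_2 are all 1, so H_1 ≅ Z.
  H_2: rank ker ∂_2 − rank ∂_3 = (5 − 5) − 0 = 0, and there is no ∂_3, so H_2 ≅ 0.

H_0 ≅ Z,  H_1 ≅ Z,  H_2 = 0.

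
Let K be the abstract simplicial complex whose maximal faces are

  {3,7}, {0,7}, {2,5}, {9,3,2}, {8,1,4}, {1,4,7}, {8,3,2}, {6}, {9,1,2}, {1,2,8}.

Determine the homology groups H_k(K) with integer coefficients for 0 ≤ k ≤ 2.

H_0 ≅ Z^2,  H_1 ≅ Z,  H_2 = 0.

Take the total order 0 < 1 < 2 < 3 < 4 < 5 < 6 < 7 < 8 < 9 on the vertex set. Then K (dimension 2) consists of the simplices:

  0-simplices (10): [0], [1], [2], [3], [4], [5], [6], [7], [8], [9]
  1-simplices (15): [0,7], [1,2], [1,4], [1,7], [1,8], [1,9], [2,3], [2,5], [2,8], [2,9], [3,7], [3,8], [3,9], [4,7], [4,8]
  2-simplices (6): [1,2,8], [1,2,9], [1,4,7], [1,4,8], [2,3,8], [2,3,9]

so the chain groups are C_0 ≅ Z^10, C_1 ≅ Z^15, C_2 ≅ Z^6.

The boundary map ∂_1: C_1 → C_0 is given by ∂[p,q] = [q] − [p].
As a 10×15 matrix over Z this has rank 8, with invariant factors (1,1,1,1,1,1,1,1).

∂_2: C_2 → C_1 acts by ∂[p,q,r] = [q,r] − [p,r] + [p,q]. For instance
  ∂[1,4,8] = [4,8] − [1,8] + [1,4],
  ∂[1,2,8] = [2,8] − [1,8] + [1,2].
As a 15×6 matrix over Z this has rank 6, with invariant factors (1,1,1,1,1,1).

Computing H_k = (kernel of ∂_k) / (image of ∂_{k+1}):

  H_0: rank C_0 − rank ∂_1 = 10 − 8 = 2, and the invariant factors of ∂_1 are all 1, so H_0 = Z^2.
  H_1: rank ker ∂_1 − rank ∂_2 = (15 − 8) − 6 = 1, and the invariant factors of ∂_2 are all 1, so H_1 = Z.
  H_2: rank ker ∂_2 − rank ∂_3 = (6 − 6) − 0 = 0, and there is no ∂_3, so H_2 = 0.

As a check, the Euler characteristic is 10 − 15 + 6 = 1, which agrees with 2 − 1 + 0 = 1.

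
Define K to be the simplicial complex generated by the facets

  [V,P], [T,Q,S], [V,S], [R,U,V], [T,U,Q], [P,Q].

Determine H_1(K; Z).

K has 7 vertices, 11 edges, 3 triangles.
rank ∂_1 = 6, rank ∂_2 = 3 ⇒ b_1 = 11 − 6 − 3 = 2; all invariant factors of ∂_2 are 1 so no torsion. So H_1 ≅ Z^2.

H_1 = Z^2.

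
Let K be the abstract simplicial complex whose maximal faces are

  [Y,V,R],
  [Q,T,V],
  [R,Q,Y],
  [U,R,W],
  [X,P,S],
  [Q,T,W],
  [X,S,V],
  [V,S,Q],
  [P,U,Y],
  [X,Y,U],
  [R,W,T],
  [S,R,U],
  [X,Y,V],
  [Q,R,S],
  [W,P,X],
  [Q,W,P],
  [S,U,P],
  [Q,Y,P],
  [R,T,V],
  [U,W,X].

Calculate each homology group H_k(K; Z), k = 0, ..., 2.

H_0 ≅ Z,  H_1 ≅ Z ⊕ Z_2,  H_2 = 0.

Order the vertices as P < Q < R < S < T < U < V < W < X < Y. Listing each simplex with vertices in this order, K has dimension 2 with simplices:

  0-simplices (10): P, Q, R, S, T, U, V, W, X, Y
  1-simplices (30): PQ, PS, PU, PW, PX, PY, QR, QS, QT, QV, QW, QY, RS, RT, RU, RV, RW, RY, SU, SV, SX, TV, TW, UW, UX, UY, VX, VY, WX, XY
  2-simplices (20): PQW, PQY, PSU, PSX, PUY, PWX, QRS, QRY, QSV, QTV, QTW, RSU, RTV, RTW, RUW, RVY, SVX, UWX, UXY, VXY

Hence C_0 ≅ Z^10, C_1 ≅ Z^30, C_2 ≅ Z^20.

The boundary map ∂_1: C_1 → C_0 sends each edge [p,q] (with p < q) to q − p.
The 10×30 boundary matrix has rank 9 and Smith normal form diag(1,1,1,1,1,1,1,1,1).

∂_2: C_2 → C_1 acts by ∂[p,q,r] = [q,r] − [p,r] + [p,q]. For instance
  ∂UXY = XY − UY + UX,
  ∂UWX = WX − UX + UW.
This gives a 30×20 integer matrix of rank 20; reducing to Smith normal form yields diagonal entries (1,1,1,1,1,1,1,1,1,1,1,1,1,1,1,1,1,1,1,2).

Reading off H_k = ker ∂_k / im ∂_{k+1}:

  H_0: rank C_0 − rank ∂_1 = 10 − 9 = 1, and the invariant factors of ∂_1 are all 1, so H_0 = Z.
  H_1: rank ker ∂_1 − rank ∂_2 = (30 − 9) − 20 = 1, and ∂_2 has invariant factor 2 > 1, so H_1 = Z ⊕ Z_2.
  H_2: rank ker ∂_2 − rank ∂_3 = (20 − 20) − 0 = 0, and there is no ∂_3, so H_2 = 0.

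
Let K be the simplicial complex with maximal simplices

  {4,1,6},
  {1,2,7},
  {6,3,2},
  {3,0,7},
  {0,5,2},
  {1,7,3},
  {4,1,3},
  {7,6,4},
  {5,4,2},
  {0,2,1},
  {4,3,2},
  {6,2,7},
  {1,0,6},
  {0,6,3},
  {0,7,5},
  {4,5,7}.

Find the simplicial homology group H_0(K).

We work with the vertex ordering 0 < 1 < 2 < 3 < 4 < 5 < 6 < 7. The simplices of K, each written with vertices in increasing order, are:

  0-simplices (8): [0], [1], [2], [3], [4], [5], [6], [7]
  1-simplices (24): (24 of them)
  2-simplices (16): [0,1,2], [0,1,6], [0,2,5], [0,3,6], [0,3,7], [0,5,7], [1,2,7], [1,3,4], [1,3,7], [1,4,6], [2,3,4], [2,3,6], [2,4,5], [2,6,7], [4,5,7], [4,6,7]

giving chain groups C_0 ≅ Z^8, C_1 ≅ Z^24, C_2 ≅ Z^16.

The boundary map ∂_1: C_1 → C_0 is given by ∂[p,q] = [q] − [p]. For instance
  ∂[5,7] = [7] − [5].
The resulting 8×24 matrix has rank 7, and its Smith normal form has invariant factors (1,1,1,1,1,1,1).

∂_2: C_2 → C_1 maps a triangle to the signed sum of its edges. For instance
  ∂[0,1,6] = [1,6] − [0,6] + [0,1],
  ∂[0,5,7] = [5,7] − [0,7] + [0,5].
As a 24×16 matrix over Z this has rank 15, with invariant factors (1,1,1,1,1,1,1,1,1,1,1,1,1,1,1).

Reading off H_k = ker ∂_k / im ∂_{k+1}:

  H_0: rank C_0 − rank ∂_1 = 8 − 7 = 1, and the invariant factors of ∂_1 are all 1, so H_0 = Z.

(K is a triangulation of the torus T^2.)

H_0 ≅ Z.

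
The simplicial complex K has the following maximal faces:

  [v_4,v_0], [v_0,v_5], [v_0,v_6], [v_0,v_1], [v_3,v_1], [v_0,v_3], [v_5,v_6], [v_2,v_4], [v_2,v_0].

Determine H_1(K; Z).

We work with the vertex ordering v_0 < v_1 < v_2 < v_3 < v_4 < v_5 < v_6. The simplices of K, each written with vertices in increasing order, are:

  0-simplices (7): [v_0], [v_1], [v_2], [v_3], [v_4], [v_5], [v_6]
  1-simplices (9): [v_0,v_1], [v_0,v_2], [v_0,v_3], [v_0,v_4], [v_0,v_5], [v_0,v_6], [v_1,v_3], [v_2,v_4], [v_5,v_6]

giving chain groups C_0 ≅ Z^7, C_1 ≅ Z^9.

The boundary map ∂_1: C_1 → C_0 sends each edge [p,q] (with p < q) to q − p.
As a 7×9 matrix over Z this has rank 6, with invariant factors (1,1,1,1,1,1).

Computing H_k = (kernel of ∂_k) / (image of ∂_{k+1}):

  H_1: rank ker ∂_1 − rank ∂_2 = (9 − 6) − 0 = 3, and there is no ∂_2, so H_1 ≅ Z^3.

(K is a triangulation of a wedge of 3 circles.)

H_1 = Z^3.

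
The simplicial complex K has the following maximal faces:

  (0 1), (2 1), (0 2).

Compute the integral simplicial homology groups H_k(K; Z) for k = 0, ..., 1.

H_0 = Z,  H_1 = Z.

We work with the vertex ordering 0 < 1 < 2. The simplices of K, each written with vertices in increasing order, are:

  0-simplices (3): [0], [1], [2]
  1-simplices (3): [0,1], [0,2], [1,2]

giving chain groups C_0 ≅ Z^3, C_1 ≅ Z^3.

∂_1: C_1 → C_0 sends each edge [p,q] (with p < q) to q − p. For instance
  ∂[1,2] = [2] − [1].
The resulting 3×3 matrix has rank 2, and its Smith normal form has invariant factors (1,1).

Computing H_k = (kernel of ∂_k) / (image of ∂_{k+1}):

  H_0: rank C_0 − rank ∂_1 = 3 − 2 = 1, and the invariant factors of ∂_1 are all 1, so H_0 = Z.
  H_1: rank ker ∂_1 − rank ∂_2 = (3 − 2) − 0 = 1, and there is no ∂_2, so H_1 = Z.

As a check, the Euler characteristic is 3 − 3 = 0, which agrees with 1 − 1 = 0.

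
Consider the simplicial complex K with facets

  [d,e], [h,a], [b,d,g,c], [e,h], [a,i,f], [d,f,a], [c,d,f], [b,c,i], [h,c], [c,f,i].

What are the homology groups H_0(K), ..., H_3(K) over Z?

H_0 ≅ Z,  H_1 ≅ Z^2,  H_2 = 0,  H_3 = 0.

Order the vertices as a < b < c < d < e < f < g < h < i. Listing each simplex with vertices in this order, K has dimension 3 with simplices:

  0-simplices (9): a, b, c, d, e, f, g, h, i
  1-simplices (18): ad, af, ah, ai, bc, bd, bg, bi, cd, cf, cg, ch, ci, de, df, dg, eh, fi
  2-simplices (9): adf, afi, bcd, bcg, bci, bdg, cdf, cdg, cfi
  3-simplices (1): bcdg

Hence C_0 ≅ Z^9, C_1 ≅ Z^18, C_2 ≅ Z^9, C_3 ≅ Z^1.

Boundary ∂_1: C_1 → C_0 maps an edge to its endpoints' difference, ∂[p,q] = q − p.
This gives a 9×18 integer matrix of rank 8; reducing to Smith normal form yields diagonal entries (1,1,1,1,1,1,1,1).

Boundary ∂_2: C_2 → C_1 acts by ∂[p,q,r] = [q,r] − [p,r] + [p,q]. For instance
  ∂bcd = cd − bd + bc,
  ∂adf = df − af + ad.
This gives a 18×9 integer matrix of rank 8; reducing to Smith normal form yields diagonal entries (1,1,1,1,1,1,1,1).

Boundary ∂_3: C_3 → C_2 sends each 3-simplex σ to the alternating sum Σ_i (−1)^i (σ with its i-th vertex removed). For instance
  ∂bcdg = cdg − bdg + bcg − bcd.
The 9×1 boundary matrix has rank 1 and Smith normal form diag(1).

From H_k ≅ ker(∂_k) / im(∂_{k+1}) we obtain:

  H_0: rank C_0 − rank ∂_1 = 9 − 8 = 1, and the invariant factors of ∂_1 are all 1, so H_0 ≅ Z.
  H_1: rank ker ∂_1 − rank ∂_2 = (18 − 8) − 8 = 2, and the invariant factors of ∂_2 are all 1, so H_1 ≅ Z^2.
  H_2: rank ker ∂_2 − rank ∂_3 = (9 − 8) − 1 = 0, and the invariant factors of ∂_3 are all 1, so H_2 ≅ 0.
  H_3: rank ker ∂_3 − rank ∂_4 = (1 − 1) − 0 = 0, and there is no ∂_4, so H_3 ≅ 0.

As a check, the Euler characteristic is 9 − 18 + 9 − 1 = -1, which agrees with 1 − 2 + 0 − 0 = -1.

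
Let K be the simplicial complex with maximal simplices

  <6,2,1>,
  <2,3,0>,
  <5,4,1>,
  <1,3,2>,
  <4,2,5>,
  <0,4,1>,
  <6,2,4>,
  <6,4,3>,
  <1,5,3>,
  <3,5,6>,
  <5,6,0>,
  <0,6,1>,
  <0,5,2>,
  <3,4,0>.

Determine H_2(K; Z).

Take the total order 0 < 1 < 2 < 3 < 4 < 5 < 6 on the vertex set. Then K (dimension 2) consists of the simplices:

  0-simplices (7): [0], [1], [2], [3], [4], [5], [6]
  1-simplices (21): [0,1], [0,2], [0,3], [0,4], [0,5], [0,6], [1,2], [1,3], [1,4], [1,5], [1,6], [2,3], [2,4], [2,5], [2,6], [3,4], [3,5], [3,6], [4,5], [4,6], [5,6]
  2-simplices (14): [0,1,4], [0,1,6], [0,2,3], [0,2,5], [0,3,4], [0,5,6], [1,2,3], [1,2,6], [1,3,5], [1,4,5], [2,4,5], [2,4,6], [3,4,6], [3,5,6]

so the chain groups are C_0 ≅ Z^7, C_1 ≅ Z^21, C_2 ≅ Z^14.

The boundary map ∂_1: C_1 → C_0 sends each edge [p,q] (with p < q) to q − p. For instance
  ∂[0,6] = [6] − [0].
This gives a 7×21 integer matrix of rank 6; reducing to Smith normal form yields diagonal entries (1,1,1,1,1,1).

∂_2: C_2 → C_1 maps a triangle to the signed sum of its edges. For instance
  ∂[0,2,5] = [2,5] − [0,5] + [0,2],
  ∂[3,5,6] = [5,6] − [3,6] + [3,5].
As a 21×14 matrix over Z this has rank 13, with invariant factors (1,1,1,1,1,1,1,1,1,1,1,1,1).

Computing H_k = (kernel of ∂_k) / (image of ∂_{k+1}):

  H_2: rank ker ∂_2 − rank ∂_3 = (14 − 13) − 0 = 1, and there is no ∂_3, so H_2 ≅ Z.

H_2 = Z.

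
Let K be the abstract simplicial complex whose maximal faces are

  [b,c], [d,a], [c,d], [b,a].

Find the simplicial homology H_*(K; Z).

We work with the vertex ordering a < b < c < d. The simplices of K, each written with vertices in increasing order, are:

  0-simplices (4): a, b, c, d
  1-simplices (4): ab, ad, bc, cd

so the chain groups are C_0 ≅ Z^4, C_1 ≅ Z^4.

Boundary ∂_1: C_1 → C_0 sends each edge [p,q] (with p < q) to q − p. For instance
  ∂cd = d − c.
As a 4×4 matrix over Z this has rank 3, with invariant factors (1,1,1).

Computing H_k = (kernel of ∂_k) / (image of ∂_{k+1}):

  H_0: rank C_0 − rank ∂_1 = 4 − 3 = 1, and the invariant factors of ∂_1 are all 1, so H_0 = Z.
  H_1: rank ker ∂_1 − rank ∂_2 = (4 − 3) − 0 = 1, and there is no ∂_2, so H_1 = Z.

As a check, the Euler characteristic is 4 − 4 = 0, which agrees with 1 − 1 = 0.

H_0 = Z,  H_1 = Z.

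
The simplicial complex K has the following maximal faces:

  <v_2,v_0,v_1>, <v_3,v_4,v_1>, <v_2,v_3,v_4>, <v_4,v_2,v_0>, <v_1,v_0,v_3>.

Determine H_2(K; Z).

Take the total order v_0 < v_1 < v_2 < v_3 < v_4 on the vertex set. Then K (dimension 2) consists of the simplices:

  0-simplices (5): [v_0], [v_1], [v_2], [v_3], [v_4]
  1-simplices (10): [v_0,v_1], [v_0,v_2], [v_0,v_3], [v_0,v_4], [v_1,v_2], [v_1,v_3], [v_1,v_4], [v_2,v_3], [v_2,v_4], [v_3,v_4]
  2-simplices (5): [v_0,v_1,v_2], [v_0,v_1,v_3], [v_0,v_2,v_4], [v_1,v_3,v_4], [v_2,v_3,v_4]

giving chain groups C_0 ≅ Z^5, C_1 ≅ Z^10, C_2 ≅ Z^5.

The boundary map ∂_1: C_1 → C_0 is given by ∂[p,q] = [q] − [p]. For instance
  ∂[v_0,v_3] = [v_3] − [v_0].
The resulting 5×10 matrix has rank 4, and its Smith normal form has invariant factors (1,1,1,1).

∂_2: C_2 → C_1 maps a triangle to the signed sum of its edges. For instance
  ∂[v_0,v_1,v_2] = [v_1,v_2] − [v_0,v_2] + [v_0,v_1],
  ∂[v_0,v_1,v_3] = [v_1,v_3] − [v_0,v_3] + [v_0,v_1].
This gives a 10×5 integer matrix of rank 5; reducing to Smith normal form yields diagonal entries (1,1,1,1,1).

From H_k ≅ ker(∂_k) / im(∂_{k+1}) we obtain:

  H_2: rank ker ∂_2 − rank ∂_3 = (5 − 5) − 0 = 0, and there is no ∂_3, so H_2 = 0.

H_2 = 0.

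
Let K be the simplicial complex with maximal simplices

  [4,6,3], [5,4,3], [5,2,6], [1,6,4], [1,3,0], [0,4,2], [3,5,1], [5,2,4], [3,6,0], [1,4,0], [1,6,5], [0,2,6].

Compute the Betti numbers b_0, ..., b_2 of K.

b_0 = 1, b_1 = 0, b_2 = 0.

Order the vertices as 0 < 1 < 2 < 3 < 4 < 5 < 6. Listing each simplex with vertices in this order, K has dimension 2 with simplices:

  0-simplices (7): [0], [1], [2], [3], [4], [5], [6]
  1-simplices (18): [0,1], [0,2], [0,3], [0,4], [0,6], [1,3], [1,4], [1,5], [1,6], [2,4], [2,5], [2,6], [3,4], [3,5], [3,6], [4,5], [4,6], [5,6]
  2-simplices (12): [0,1,3], [0,1,4], [0,2,4], [0,2,6], [0,3,6], [1,3,5], [1,4,6], [1,5,6], [2,4,5], [2,5,6], [3,4,5], [3,4,6]

Hence C_0 ≅ Z^7, C_1 ≅ Z^18, C_2 ≅ Z^12.

∂_1: C_1 → C_0 sends each edge [p,q] (with p < q) to q − p.
The 7×18 boundary matrix has rank 6 and Smith normal form diag(1,1,1,1,1,1).

∂_2: C_2 → C_1 maps a triangle to the signed sum of its edges. For instance
  ∂[0,2,6] = [2,6] − [0,6] + [0,2],
  ∂[0,1,4] = [1,4] − [0,4] + [0,1].
The 18×12 boundary matrix has rank 12 and Smith normal form diag(1,1,1,1,1,1,1,1,1,1,1,2).

From H_k ≅ ker(∂_k) / im(∂_{k+1}) we obtain:

  H_0: rank C_0 − rank ∂_1 = 7 − 6 = 1, and the invariant factors of ∂_1 are all 1, so H_0 ≅ Z.
  H_1: rank ker ∂_1 − rank ∂_2 = (18 − 6) − 12 = 0, and ∂_2 has invariant factor 2 > 1, so H_1 ≅ Z/2.
  H_2: rank ker ∂_2 − rank ∂_3 = (12 − 12) − 0 = 0, and there is no ∂_3, so H_2 ≅ 0.

(K is a triangulation of the real projective plane RP^2.)

Hence the Betti numbers are b_0 = 1, b_1 = 0, b_2 = 0.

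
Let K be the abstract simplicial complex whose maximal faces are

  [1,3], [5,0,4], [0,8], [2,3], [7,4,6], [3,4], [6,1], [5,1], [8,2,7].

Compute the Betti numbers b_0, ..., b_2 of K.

We work with the vertex ordering 0 < 1 < 2 < 3 < 4 < 5 < 6 < 7 < 8. The simplices of K, each written with vertices in increasing order, are:

  0-simplices (9): [0], [1], [2], [3], [4], [5], [6], [7], [8]
  1-simplices (15): [0,4], [0,5], [0,8], [1,3], [1,5], [1,6], [2,3], [2,7], [2,8], [3,4], [4,5], [4,6], [4,7], [6,7], [7,8]
  2-simplices (3): [0,4,5], [2,7,8], [4,6,7]

so the chain groups are C_0 ≅ Z^9, C_1 ≅ Z^15, C_2 ≅ Z^3.

Boundary ∂_1: C_1 → C_0 maps an edge to its endpoints' difference, ∂[p,q] = q − p. For instance
  ∂[4,7] = [7] − [4].
The 9×15 boundary matrix has rank 8 and Smith normal form diag(1,1,1,1,1,1,1,1).

Boundary ∂_2: C_2 → C_1 maps a triangle to the signed sum of its edges. For instance
  ∂[2,7,8] = [7,8] − [2,8] + [2,7],
  ∂[4,6,7] = [6,7] − [4,7] + [4,6].
The 15×3 boundary matrix has rank 3 and Smith normal form diag(1,1,1).

Reading off H_k = ker ∂_k / im ∂_{k+1}:

  H_0: rank C_0 − rank ∂_1 = 9 − 8 = 1, and the invariant factors of ∂_1 are all 1, so H_0 = Z.
  H_1: rank ker ∂_1 − rank ∂_2 = (15 − 8) − 3 = 4, and the invariant factors of ∂_2 are all 1, so H_1 = Z^4.
  H_2: rank ker ∂_2 − rank ∂_3 = (3 − 3) − 0 = 0, and there is no ∂_3, so H_2 = 0.

As a check, the Euler characteristic is 9 − 15 + 3 = -3, which agrees with 1 − 4 + 0 = -3.

Hence the Betti numbers are b_0 = 1, b_1 = 4, b_2 = 0.

b_0 = 1, b_1 = 4, b_2 = 0.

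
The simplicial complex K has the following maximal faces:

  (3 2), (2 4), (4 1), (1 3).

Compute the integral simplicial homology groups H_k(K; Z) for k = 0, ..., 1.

K has 4 vertices, 4 edges.
rank ∂_0 = 0, rank ∂_1 = 3 ⇒ b_0 = 4 − 0 − 3 = 1; all invariant factors of ∂_1 are 1 so no torsion. So H_0 ≅ Z.
rank ∂_1 = 3, rank ∂_2 = 0 ⇒ b_1 = 4 − 3 − 0 = 1. So H_1 ≅ Z.

H_0 = Z,  H_1 = Z.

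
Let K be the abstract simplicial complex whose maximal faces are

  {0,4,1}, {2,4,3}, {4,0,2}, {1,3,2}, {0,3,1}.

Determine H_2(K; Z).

We work with the vertex ordering 0 < 1 < 2 < 3 < 4. The simplices of K, each written with vertices in increasing order, are:

  0-simplices (5): [0], [1], [2], [3], [4]
  1-simplices (10): [0,1], [0,2], [0,3], [0,4], [1,2], [1,3], [1,4], [2,3], [2,4], [3,4]
  2-simplices (5): [0,1,3], [0,1,4], [0,2,4], [1,2,3], [2,3,4]

Hence C_0 ≅ Z^5, C_1 ≅ Z^10, C_2 ≅ Z^5.

∂_1: C_1 → C_0 sends each edge [p,q] (with p < q) to q − p. For instance
  ∂[1,3] = [3] − [1].
This gives a 5×10 integer matrix of rank 4; reducing to Smith normal form yields diagonal entries (1,1,1,1).

The boundary map ∂_2: C_2 → C_1 sends each 2-simplex [p,q,r] to [q,r] − [p,r] + [p,q]. For instance
  ∂[1,2,3] = [2,3] − [1,3] + [1,2],
  ∂[0,1,3] = [1,3] − [0,3] + [0,1].
This gives a 10×5 integer matrix of rank 5; reducing to Smith normal form yields diagonal entries (1,1,1,1,1).

Now H_k = ker ∂_k / im ∂_{k+1}, so:

  H_2: rank ker ∂_2 − rank ∂_3 = (5 − 5) − 0 = 0, and there is no ∂_3, so H_2 ≅ 0.

H_2 ≅ 0.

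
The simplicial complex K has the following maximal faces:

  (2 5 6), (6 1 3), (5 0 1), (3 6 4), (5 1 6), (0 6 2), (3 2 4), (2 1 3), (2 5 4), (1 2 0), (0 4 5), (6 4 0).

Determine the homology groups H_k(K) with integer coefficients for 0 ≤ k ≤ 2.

H_0 ≅ Z,  H_1 ≅ Z/2,  H_2 = 0.

Take the total order 0 < 1 < 2 < 3 < 4 < 5 < 6 on the vertex set. Then K (dimension 2) consists of the simplices:

  0-simplices (7): [0], [1], [2], [3], [4], [5], [6]
  1-simplices (18): [0,1], [0,2], [0,4], [0,5], [0,6], [1,2], [1,3], [1,5], [1,6], [2,3], [2,4], [2,5], [2,6], [3,4], [3,6], [4,5], [4,6], [5,6]
  2-simplices (12): [0,1,2], [0,1,5], [0,2,6], [0,4,5], [0,4,6], [1,2,3], [1,3,6], [1,5,6], [2,3,4], [2,4,5], [2,5,6], [3,4,6]

giving chain groups C_0 ≅ Z^7, C_1 ≅ Z^18, C_2 ≅ Z^12.

Boundary ∂_1: C_1 → C_0 maps an edge to its endpoints' difference, ∂[p,q] = q − p.
This gives a 7×18 integer matrix of rank 6; reducing to Smith normal form yields diagonal entries (1,1,1,1,1,1).

The boundary map ∂_2: C_2 → C_1 acts by ∂[p,q,r] = [q,r] − [p,r] + [p,q]. For instance
  ∂[3,4,6] = [4,6] − [3,6] + [3,4],
  ∂[1,3,6] = [3,6] − [1,6] + [1,3].
The resulting 18×12 matrix has rank 12, and its Smith normal form has invariant factors (1,1,1,1,1,1,1,1,1,1,1,2).

Computing H_k = (kernel of ∂_k) / (image of ∂_{k+1}):

  H_0: rank C_0 − rank ∂_1 = 7 − 6 = 1, and the invariant factors of ∂_1 are all 1, so H_0 = Z.
  H_1: rank ker ∂_1 − rank ∂_2 = (18 − 6) − 12 = 0, and ∂_2 has invariant factor 2 > 1, so H_1 = Z/2.
  H_2: rank ker ∂_2 − rank ∂_3 = (12 − 12) − 0 = 0, and there is no ∂_3, so H_2 = 0.

As a check, the Euler characteristic is 7 − 18 + 12 = 1, which agrees with 1 − 0 + 0 = 1.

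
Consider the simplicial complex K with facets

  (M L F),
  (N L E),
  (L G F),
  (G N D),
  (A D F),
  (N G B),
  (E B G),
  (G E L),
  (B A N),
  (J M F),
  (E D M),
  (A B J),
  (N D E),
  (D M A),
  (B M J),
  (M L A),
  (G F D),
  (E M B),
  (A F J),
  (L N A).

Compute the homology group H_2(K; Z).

K has 10 vertices, 30 edges, 20 triangles.
rank ∂_2 = 20, rank ∂_3 = 0 ⇒ b_2 = 20 − 20 − 0 = 0. So H_2 = 0.

H_2 ≅ 0.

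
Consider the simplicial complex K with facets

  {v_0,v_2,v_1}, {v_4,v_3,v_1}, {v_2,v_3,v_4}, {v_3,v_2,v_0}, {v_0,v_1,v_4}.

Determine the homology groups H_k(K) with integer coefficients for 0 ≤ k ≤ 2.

Order the vertices as v_0 < v_1 < v_2 < v_3 < v_4. Listing each simplex with vertices in this order, K has dimension 2 with simplices:

  0-simplices (5): [v_0], [v_1], [v_2], [v_3], [v_4]
  1-simplices (10): [v_0,v_1], [v_0,v_2], [v_0,v_3], [v_0,v_4], [v_1,v_2], [v_1,v_3], [v_1,v_4], [v_2,v_3], [v_2,v_4], [v_3,v_4]
  2-simplices (5): [v_0,v_1,v_2], [v_0,v_1,v_4], [v_0,v_2,v_3], [v_1,v_3,v_4], [v_2,v_3,v_4]

so the chain groups are C_0 ≅ Z^5, C_1 ≅ Z^10, C_2 ≅ Z^5.

∂_1: C_1 → C_0 is given by ∂[p,q] = [q] − [p].
The 5×10 boundary matrix has rank 4 and Smith normal form diag(1,1,1,1).

Boundary ∂_2: C_2 → C_1 acts by ∂[p,q,r] = [q,r] − [p,r] + [p,q]. For instance
  ∂[v_0,v_2,v_3] = [v_2,v_3] − [v_0,v_3] + [v_0,v_2],
  ∂[v_0,v_1,v_2] = [v_1,v_2] − [v_0,v_2] + [v_0,v_1].
The 10×5 boundary matrix has rank 5 and Smith normal form diag(1,1,1,1,1).

From H_k ≅ ker(∂_k) / im(∂_{k+1}) we obtain:

  H_0: rank C_0 − rank ∂_1 = 5 − 4 = 1, and the invariant factors of ∂_1 are all 1, so H_0 ≅ Z.
  H_1: rank ker ∂_1 − rank ∂_2 = (10 − 4) − 5 = 1, and the invariant factors of ∂_2 are all 1, so H_1 ≅ Z.
  H_2: rank ker ∂_2 − rank ∂_3 = (5 − 5) − 0 = 0, and there is no ∂_3, so H_2 ≅ 0.

(K is a triangulation of the Möbius band.)

H_0 = Z,  H_1 = Z,  H_2 = 0.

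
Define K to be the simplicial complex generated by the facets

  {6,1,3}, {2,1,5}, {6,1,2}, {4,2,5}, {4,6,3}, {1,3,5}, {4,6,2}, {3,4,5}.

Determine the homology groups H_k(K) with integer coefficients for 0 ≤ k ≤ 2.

H_0 = Z,  H_1 = 0,  H_2 = Z.

Order the vertices as 1 < 2 < 3 < 4 < 5 < 6. Listing each simplex with vertices in this order, K has dimension 2 with simplices:

  0-simplices (6): [1], [2], [3], [4], [5], [6]
  1-simplices (12): [1,2], [1,3], [1,5], [1,6], [2,4], [2,5], [2,6], [3,4], [3,5], [3,6], [4,5], [4,6]
  2-simplices (8): [1,2,5], [1,2,6], [1,3,5], [1,3,6], [2,4,5], [2,4,6], [3,4,5], [3,4,6]

Hence C_0 ≅ Z^6, C_1 ≅ Z^12, C_2 ≅ Z^8.

The boundary map ∂_1: C_1 → C_0 is given by ∂[p,q] = [q] − [p]. For instance
  ∂[2,5] = [5] − [2].
As a 6×12 matrix over Z this has rank 5, with invariant factors (1,1,1,1,1).

Boundary ∂_2: C_2 → C_1 acts by ∂[p,q,r] = [q,r] − [p,r] + [p,q]. For instance
  ∂[1,3,6] = [3,6] − [1,6] + [1,3],
  ∂[3,4,5] = [4,5] − [3,5] + [3,4].
The resulting 12×8 matrix has rank 7, and its Smith normal form has invariant factors (1,1,1,1,1,1,1).

Reading off H_k = ker ∂_k / im ∂_{k+1}:

  H_0: rank C_0 − rank ∂_1 = 6 − 5 = 1, and the invariant factors of ∂_1 are all 1, so H_0 = Z.
  H_1: rank ker ∂_1 − rank ∂_2 = (12 − 5) − 7 = 0, and the invariant factors of ∂_2 are all 1, so H_1 = 0.
  H_2: rank ker ∂_2 − rank ∂_3 = (8 − 7) − 0 = 1, and there is no ∂_3, so H_2 = Z.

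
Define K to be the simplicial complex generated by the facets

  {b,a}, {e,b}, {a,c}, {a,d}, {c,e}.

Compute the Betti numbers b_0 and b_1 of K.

b_0 = 1, b_1 = 1.

Fix the vertex order a < b < c < d < e and write every simplex with vertices in increasing order. Then dim K = 1 and the simplices of K are:

  0-simplices (5): a, b, c, d, e
  1-simplices (5): ab, ac, ad, be, ce

so the chain groups are C_0 ≅ Z^5, C_1 ≅ Z^5.

∂_1: C_1 → C_0 is given by ∂[p,q] = [q] − [p]. For instance
  ∂ce = e − c.
This gives a 5×5 integer matrix of rank 4; reducing to Smith normal form yields diagonal entries (1,1,1,1).

Computing H_k = (kernel of ∂_k) / (image of ∂_{k+1}):

  H_0: rank C_0 − rank ∂_1 = 5 − 4 = 1, and the invariant factors of ∂_1 are all 1, so H_0 = Z.
  H_1: rank ker ∂_1 − rank ∂_2 = (5 − 4) − 0 = 1, and there is no ∂_2, so H_1 = Z.

Hence the Betti numbers are b_0 = 1, b_1 = 1.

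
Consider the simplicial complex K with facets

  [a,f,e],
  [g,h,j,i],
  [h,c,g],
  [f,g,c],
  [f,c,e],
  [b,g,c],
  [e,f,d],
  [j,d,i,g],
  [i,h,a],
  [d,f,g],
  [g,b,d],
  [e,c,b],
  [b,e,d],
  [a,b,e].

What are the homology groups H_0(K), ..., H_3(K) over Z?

H_0 ≅ Z,  H_1 ≅ Z,  H_2 ≅ Z,  H_3 = 0.

Fix the vertex order a < b < c < d < e < f < g < h < i < j and write every simplex with vertices in increasing order. Then dim K = 3 and the simplices of K are:

  0-simplices (10): a, b, c, d, e, f, g, h, i, j
  1-simplices (26): ab, ae, af, ah, ai, bc, bd, be, bg, ce, cf, cg, ch, de, df, dg, di, dj, ef, fg, gh, gi, gj, hi, hj, ij
  2-simplices (19): abe, aef, ahi, bce, bcg, bde, bdg, cef, cfg, cgh, def, dfg, dgi, dgj, dij, ghi, ghj, gij, hij
  3-simplices (2): dgij, ghij

so the chain groups are C_0 ≅ Z^10, C_1 ≅ Z^26, C_2 ≅ Z^19, C_3 ≅ Z^2.

The boundary map ∂_1: C_1 → C_0 sends each edge [p,q] (with p < q) to q − p.
The resulting 10×26 matrix has rank 9, and its Smith normal form has invariant factors (1,1,1,1,1,1,1,1,1).

The boundary map ∂_2: C_2 → C_1 sends each 2-simplex [p,q,r] to [q,r] − [p,r] + [p,q]. For instance
  ∂bde = de − be + bd,
  ∂def = ef − df + de.
This gives a 26×19 integer matrix of rank 16; reducing to Smith normal form yields diagonal entries (1,1,1,1,1,1,1,1,1,1,1,1,1,1,1,1).

∂_3: C_3 → C_2 sends each 3-simplex σ to the alternating sum Σ_i (−1)^i (σ with its i-th vertex removed). For instance
  ∂ghij = hij − gij + ghj − ghi,
  ∂dgij = gij − dij + dgj − dgi.
The resulting 19×2 matrix has rank 2, and its Smith normal form has invariant factors (1,1).

Reading off H_k = ker ∂_k / im ∂_{k+1}:

  H_0: rank C_0 − rank ∂_1 = 10 − 9 = 1, and the invariant factors of ∂_1 are all 1, so H_0 ≅ Z.
  H_1: rank ker ∂_1 − rank ∂_2 = (26 − 9) − 16 = 1, and the invariant factors of ∂_2 are all 1, so H_1 ≅ Z.
  H_2: rank ker ∂_2 − rank ∂_3 = (19 − 16) − 2 = 1, and the invariant factors of ∂_3 are all 1, so H_2 ≅ Z.
  H_3: rank ker ∂_3 − rank ∂_4 = (2 − 2) − 0 = 0, and there is no ∂_4, so H_3 ≅ 0.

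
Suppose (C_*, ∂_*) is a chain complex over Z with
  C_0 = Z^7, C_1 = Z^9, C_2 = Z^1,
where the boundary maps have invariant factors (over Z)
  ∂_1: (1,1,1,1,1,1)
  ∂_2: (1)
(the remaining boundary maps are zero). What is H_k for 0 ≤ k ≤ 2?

H_0 = Z,  H_1 = Z^2,  H_2 = 0.

H_0: b_0 = 7 − 0 − 6 = 1; torsion from ∂_1 factors > 1: none. So H_0 = Z.
H_1: b_1 = 9 − 6 − 1 = 2; torsion from ∂_2 factors > 1: none. So H_1 = Z^2.
H_2: b_2 = 1 − 1 − 0 = 0; torsion from ∂_3 factors > 1: none. So H_2 = 0.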